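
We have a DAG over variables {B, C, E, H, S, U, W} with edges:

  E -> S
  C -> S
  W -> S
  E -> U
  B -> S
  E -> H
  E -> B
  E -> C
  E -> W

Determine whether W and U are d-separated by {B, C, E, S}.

We examine all 4 paths between W and U:
Path 1: W ← E → U
  E is a fork here and E is conditioned on, so the path is blocked at E.
Path 2: W → S ← B ← E → U
  B is a chain here and B is conditioned on, so the path is blocked at B.
Path 3: W → S ← C ← E → U
  C is a chain here and C is conditioned on, so the path is blocked at C.
Path 4: W → S ← E → U
  E is a fork here and E is conditioned on, so the path is blocked at E.
All paths are blocked; W ⊥ U | {B, C, E, S} holds.

Yes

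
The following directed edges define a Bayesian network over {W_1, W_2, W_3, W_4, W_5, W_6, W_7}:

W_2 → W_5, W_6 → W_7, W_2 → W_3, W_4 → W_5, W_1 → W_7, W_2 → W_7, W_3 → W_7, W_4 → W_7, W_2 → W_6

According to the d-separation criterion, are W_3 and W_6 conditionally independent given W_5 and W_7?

There are 6 undirected paths between W_3 and W_6; checking each against the conditioning set {W_5, W_7}:
  1. W_3 ← W_2 → W_5 ← W_4 → W_7 ← W_6 — W_2:fork[open]; W_5:collider[open]; W_4:fork[open]; W_7:collider[open] ⇒ active
  2. W_3 ← W_2 → W_7 ← W_6 — W_2:fork[open]; W_7:collider[open] ⇒ active
  3. W_3 ← W_2 → W_6 — W_2:fork[open] ⇒ active
  4. W_3 → W_7 ← W_4 → W_5 ← W_2 → W_6 — W_7:collider[open]; W_4:fork[open]; W_5:collider[open]; W_2:fork[open] ⇒ active
  5. W_3 → W_7 ← W_2 → W_6 — W_7:collider[open]; W_2:fork[open] ⇒ active
  6. W_3 → W_7 ← W_6 — W_7:collider[open] ⇒ active
Since the path W_3 ← W_2 → W_5 ← W_4 → W_7 ← W_6 is active, W_3 and W_6 are not d-separated given {W_5, W_7}.

No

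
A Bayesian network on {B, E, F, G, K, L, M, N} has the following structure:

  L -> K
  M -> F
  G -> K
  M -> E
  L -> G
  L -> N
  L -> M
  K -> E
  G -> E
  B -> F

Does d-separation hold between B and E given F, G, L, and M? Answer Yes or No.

Yes

Enumerating the 5 paths from B to E and testing each for blocking by {F, G, L, M}:
Path 1: B → F ← M ← L → K → E
  M is a chain here and M is conditioned on, so the path is blocked at M.
Path 2: B → F ← M ← L → K ← G → E
  M is a chain here and M is conditioned on, so the path is blocked at M.
Path 3: B → F ← M ← L → G → E
  M is a chain here and M is conditioned on, so the path is blocked at M.
Path 4: B → F ← M ← L → G → K → E
  M is a chain here and M is conditioned on, so the path is blocked at M.
Path 5: B → F ← M → E
  M is a fork here and M is conditioned on, so the path is blocked at M.
Every path is blocked, so B and E are d-separated given {F, G, L, M}.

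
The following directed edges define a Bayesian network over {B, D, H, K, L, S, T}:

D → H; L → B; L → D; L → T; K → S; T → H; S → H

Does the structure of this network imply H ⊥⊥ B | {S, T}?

No

We examine all 2 paths between H and B:
Path 1: H ← T ← L → B
  T is a chain here and T is conditioned on, so the path is blocked at T.
Path 2: H ← D ← L → B
  D is a chain and D is not conditioned on; L is a fork and L is not conditioned on — no node blocks this path, so it is active.
Because an active path exists, H and B are not d-separated.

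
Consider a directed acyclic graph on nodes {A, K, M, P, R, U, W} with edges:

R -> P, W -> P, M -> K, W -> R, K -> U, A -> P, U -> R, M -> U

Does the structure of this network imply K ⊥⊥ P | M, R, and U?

There are 4 undirected paths between K and P; checking each against the conditioning set {M, R, U}:
Path 1: K → U → R ← W → P
  U is a chain here and U is conditioned on, so the path is blocked at U.
Path 2: K → U → R → P
  U is a chain here and U is conditioned on, so the path is blocked at U.
Path 3: K ← M → U → R ← W → P
  M is a fork here and M is conditioned on, so the path is blocked at M.
Path 4: K ← M → U → R → P
  M is a fork here and M is conditioned on, so the path is blocked at M.
Since every path is blocked, d-separation holds.

Yes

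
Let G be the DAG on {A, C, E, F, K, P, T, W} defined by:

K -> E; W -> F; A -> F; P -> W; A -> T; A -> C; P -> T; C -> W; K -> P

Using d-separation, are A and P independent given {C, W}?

3 paths connect A and P; each must be blocked for d-separation to hold:
Path 1: A → F ← W ← P
  F is a collider here and neither F nor any of its descendants is conditioned on, so the collider stays closed — the path is blocked at F.
Path 2: A → C → W ← P
  C is a chain here and C is conditioned on, so the path is blocked at C.
Path 3: A → T ← P
  T is a collider here and neither T nor any of its descendants is conditioned on, so the collider stays closed — the path is blocked at T.
Since every path is blocked, d-separation holds.

Yes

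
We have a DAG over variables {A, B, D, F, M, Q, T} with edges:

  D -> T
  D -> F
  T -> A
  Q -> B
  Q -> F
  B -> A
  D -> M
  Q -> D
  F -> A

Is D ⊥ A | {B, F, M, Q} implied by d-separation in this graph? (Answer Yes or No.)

There are 5 undirected paths between D and A; checking each against the conditioning set {B, F, M, Q}:
Path 1: D ← Q → F → A
  Q is a fork here and Q is conditioned on, so the path is blocked at Q.
Path 2: D ← Q → B → A
  Q is a fork here and Q is conditioned on, so the path is blocked at Q.
Path 3: D → F ← Q → B → A
  Q is a fork here and Q is conditioned on, so the path is blocked at Q.
Path 4: D → F → A
  F is a chain here and F is conditioned on, so the path is blocked at F.
Path 5: D → T → A
  T is a chain and T is not conditioned on — no node blocks this path, so it is active.
Because an active path exists, D and A are not d-separated.

No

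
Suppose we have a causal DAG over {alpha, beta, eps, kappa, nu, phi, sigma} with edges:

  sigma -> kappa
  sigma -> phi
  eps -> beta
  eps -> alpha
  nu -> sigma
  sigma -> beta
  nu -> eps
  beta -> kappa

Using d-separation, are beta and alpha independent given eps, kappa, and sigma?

3 paths connect beta and alpha; each must be blocked for d-separation to hold:
Path 1: beta ← eps → alpha
  eps is a fork here and eps is conditioned on, so the path is blocked at eps.
Path 2: beta → kappa ← sigma ← nu → eps → alpha
  sigma is a chain here and sigma is conditioned on, so the path is blocked at sigma.
Path 3: beta ← sigma ← nu → eps → alpha
  sigma is a chain here and sigma is conditioned on, so the path is blocked at sigma.
All paths are blocked; beta ⊥ alpha | {eps, kappa, sigma} holds.

Yes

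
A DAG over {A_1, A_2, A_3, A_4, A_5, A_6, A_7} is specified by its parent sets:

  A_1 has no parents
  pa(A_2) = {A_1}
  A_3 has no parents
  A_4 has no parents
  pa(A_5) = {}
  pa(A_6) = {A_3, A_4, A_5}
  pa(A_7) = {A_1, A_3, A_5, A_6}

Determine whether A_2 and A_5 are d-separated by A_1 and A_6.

Yes

Enumerating the 3 paths from A_2 to A_5 and testing each for blocking by {A_1, A_6}:
Path 1: A_2 ← A_1 → A_7 ← A_6 ← A_5
  A_1 is a fork here and A_1 is conditioned on, so the path is blocked at A_1.
Path 2: A_2 ← A_1 → A_7 ← A_3 → A_6 ← A_5
  A_1 is a fork here and A_1 is conditioned on, so the path is blocked at A_1.
Path 3: A_2 ← A_1 → A_7 ← A_5
  A_1 is a fork here and A_1 is conditioned on, so the path is blocked at A_1.
All paths are blocked; A_2 ⊥ A_5 | {A_1, A_6} holds.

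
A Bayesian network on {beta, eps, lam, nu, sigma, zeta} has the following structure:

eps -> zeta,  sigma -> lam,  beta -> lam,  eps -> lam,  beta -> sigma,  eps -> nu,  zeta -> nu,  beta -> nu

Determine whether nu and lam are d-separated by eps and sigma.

No

Enumerating the 4 paths from nu to lam and testing each for blocking by {eps, sigma}:
Path 1: nu ← beta → sigma → lam
  sigma is a chain here and sigma is conditioned on, so the path is blocked at sigma.
Path 2: nu ← beta → lam
  beta is a fork and beta is not conditioned on — no node blocks this path, so it is active.
Path 3: nu ← zeta ← eps → lam
  eps is a fork here and eps is conditioned on, so the path is blocked at eps.
Path 4: nu ← eps → lam
  eps is a fork here and eps is conditioned on, so the path is blocked at eps.
Since the path nu ← beta → lam is active, nu and lam are not d-separated given {eps, sigma}.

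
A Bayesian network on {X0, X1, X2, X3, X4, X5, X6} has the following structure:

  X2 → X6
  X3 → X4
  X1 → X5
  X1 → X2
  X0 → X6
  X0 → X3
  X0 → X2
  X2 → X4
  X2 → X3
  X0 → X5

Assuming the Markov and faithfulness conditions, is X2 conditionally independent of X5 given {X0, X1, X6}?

Yes

We examine all 5 paths between X2 and X5:
Path 1: X2 → X4 ← X3 ← X0 → X5
  X4 is a collider here and neither X4 nor any of its descendants is conditioned on, so the collider stays closed — the path is blocked at X4.
Path 2: X2 → X3 ← X0 → X5
  X3 is a collider here and neither X3 nor any of its descendants is conditioned on, so the collider stays closed — the path is blocked at X3.
Path 3: X2 ← X0 → X5
  X0 is a fork here and X0 is conditioned on, so the path is blocked at X0.
Path 4: X2 ← X1 → X5
  X1 is a fork here and X1 is conditioned on, so the path is blocked at X1.
Path 5: X2 → X6 ← X0 → X5
  X0 is a fork here and X0 is conditioned on, so the path is blocked at X0.
Every path is blocked, so X2 and X5 are d-separated given {X0, X1, X6}.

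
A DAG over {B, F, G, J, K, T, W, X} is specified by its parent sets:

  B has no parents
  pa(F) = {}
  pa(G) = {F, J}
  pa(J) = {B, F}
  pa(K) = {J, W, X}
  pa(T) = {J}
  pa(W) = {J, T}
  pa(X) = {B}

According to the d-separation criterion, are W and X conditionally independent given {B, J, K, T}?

6 paths connect W and X; each must be blocked for d-separation to hold:
  1. W ← J → K ← X — J:fork[blocks]; K:collider[open] ⇒ blocked
  2. W ← J ← B → X — J:chain[blocks]; B:fork[blocks] ⇒ blocked
  3. W ← T ← J → K ← X — T:chain[blocks]; J:fork[blocks]; K:collider[open] ⇒ blocked
  4. W ← T ← J ← B → X — T:chain[blocks]; J:chain[blocks]; B:fork[blocks] ⇒ blocked
  5. W → K ← J ← B → X — K:collider[open]; J:chain[blocks]; B:fork[blocks] ⇒ blocked
  6. W → K ← X — K:collider[open] ⇒ active
Because an active path exists, W and X are not d-separated.

No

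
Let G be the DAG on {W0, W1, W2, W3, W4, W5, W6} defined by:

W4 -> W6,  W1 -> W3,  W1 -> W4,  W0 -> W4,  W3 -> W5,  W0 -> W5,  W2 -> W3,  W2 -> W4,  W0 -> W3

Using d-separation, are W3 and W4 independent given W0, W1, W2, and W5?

We examine all 4 paths between W3 and W4:
Path 1: W3 ← W2 → W4
  W2 is a fork here and W2 is conditioned on, so the path is blocked at W2.
Path 2: W3 ← W0 → W4
  W0 is a fork here and W0 is conditioned on, so the path is blocked at W0.
Path 3: W3 → W5 ← W0 → W4
  W0 is a fork here and W0 is conditioned on, so the path is blocked at W0.
Path 4: W3 ← W1 → W4
  W1 is a fork here and W1 is conditioned on, so the path is blocked at W1.
Every path is blocked, so W3 and W4 are d-separated given {W0, W1, W2, W5}.

Yes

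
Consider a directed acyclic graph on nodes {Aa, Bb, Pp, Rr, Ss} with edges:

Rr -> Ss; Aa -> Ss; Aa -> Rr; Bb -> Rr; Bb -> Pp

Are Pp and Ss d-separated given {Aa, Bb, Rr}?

Enumerating the 2 paths from Pp to Ss and testing each for blocking by {Aa, Bb, Rr}:
Path 1: Pp ← Bb → Rr ← Aa → Ss
  Bb is a fork here and Bb is conditioned on, so the path is blocked at Bb.
Path 2: Pp ← Bb → Rr → Ss
  Bb is a fork here and Bb is conditioned on, so the path is blocked at Bb.
All paths are blocked; Pp ⊥ Ss | {Aa, Bb, Rr} holds.

Yes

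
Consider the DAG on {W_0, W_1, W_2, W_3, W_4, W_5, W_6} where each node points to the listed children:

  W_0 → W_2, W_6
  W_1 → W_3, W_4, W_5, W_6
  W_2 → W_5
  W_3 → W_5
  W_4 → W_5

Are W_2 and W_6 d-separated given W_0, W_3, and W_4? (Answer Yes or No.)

4 paths connect W_2 and W_6; each must be blocked for d-separation to hold:
  1. W_2 → W_5 ← W_3 ← W_1 → W_6 — W_5:collider[blocks]; W_3:chain[blocks]; W_1:fork[open] ⇒ blocked
  2. W_2 → W_5 ← W_1 → W_6 — W_5:collider[blocks]; W_1:fork[open] ⇒ blocked
  3. W_2 → W_5 ← W_4 ← W_1 → W_6 — W_5:collider[blocks]; W_4:chain[blocks]; W_1:fork[open] ⇒ blocked
  4. W_2 ← W_0 → W_6 — W_0:fork[blocks] ⇒ blocked
Since every path is blocked, d-separation holds.

Yes — W_2 and W_6 are d-separated given {W_0, W_3, W_4}.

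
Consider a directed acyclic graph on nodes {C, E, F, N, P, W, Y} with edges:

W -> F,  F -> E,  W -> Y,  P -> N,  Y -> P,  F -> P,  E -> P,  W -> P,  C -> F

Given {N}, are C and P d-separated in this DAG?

No

There are 4 undirected paths between C and P; checking each against the conditioning set {N}:
Path 1: C → F ← W → Y → P
  F is a collider and its descendant N is conditioned on, which opens it; W is a fork and W is not conditioned on; Y is a chain and Y is not conditioned on — no node blocks this path, so it is active.
Path 2: C → F ← W → P
  F is a collider and its descendant N is conditioned on, which opens it; W is a fork and W is not conditioned on — no node blocks this path, so it is active.
Path 3: C → F → E → P
  F is a chain and F is not conditioned on; E is a chain and E is not conditioned on — no node blocks this path, so it is active.
Path 4: C → F → P
  F is a chain and F is not conditioned on — no node blocks this path, so it is active.
Since the path C → F ← W → Y → P is active, C and P are not d-separated given {N}.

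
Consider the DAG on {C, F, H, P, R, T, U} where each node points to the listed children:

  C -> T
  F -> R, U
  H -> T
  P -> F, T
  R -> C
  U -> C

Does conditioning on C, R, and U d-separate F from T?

We examine all 3 paths between F and T:
  1. F → U → C → T — U:chain[blocks]; C:chain[blocks] ⇒ blocked
  2. F → R → C → T — R:chain[blocks]; C:chain[blocks] ⇒ blocked
  3. F ← P → T — P:fork[open] ⇒ active
At least one path is unblocked, so d-separation fails.

No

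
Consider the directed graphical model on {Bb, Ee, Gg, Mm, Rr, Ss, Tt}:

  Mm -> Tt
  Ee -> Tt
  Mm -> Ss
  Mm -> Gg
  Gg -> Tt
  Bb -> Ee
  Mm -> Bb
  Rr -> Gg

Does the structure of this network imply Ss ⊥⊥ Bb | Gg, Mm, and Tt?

Yes

Enumerating the 3 paths from Ss to Bb and testing each for blocking by {Gg, Mm, Tt}:
  1. Ss ← Mm → Tt ← Ee ← Bb — Mm:fork[blocks]; Tt:collider[open]; Ee:chain[open] ⇒ blocked
  2. Ss ← Mm → Bb — Mm:fork[blocks] ⇒ blocked
  3. Ss ← Mm → Gg → Tt ← Ee ← Bb — Mm:fork[blocks]; Gg:chain[blocks]; Tt:collider[open]; Ee:chain[open] ⇒ blocked
Every path is blocked, so Ss and Bb are d-separated given {Gg, Mm, Tt}.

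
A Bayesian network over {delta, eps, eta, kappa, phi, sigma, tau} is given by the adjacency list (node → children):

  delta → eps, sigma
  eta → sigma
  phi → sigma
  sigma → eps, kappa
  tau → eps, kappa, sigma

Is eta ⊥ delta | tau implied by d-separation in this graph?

Yes

4 paths connect eta and delta; each must be blocked for d-separation to hold:
Path 1: eta → sigma → eps ← delta
  eps is a collider here and neither eps nor any of its descendants is conditioned on, so the collider stays closed — the path is blocked at eps.
Path 2: eta → sigma ← tau → eps ← delta
  sigma is a collider here and neither sigma nor any of its descendants is conditioned on, so the collider stays closed — the path is blocked at sigma.
Path 3: eta → sigma ← delta
  sigma is a collider here and neither sigma nor any of its descendants is conditioned on, so the collider stays closed — the path is blocked at sigma.
Path 4: eta → sigma → kappa ← tau → eps ← delta
  kappa is a collider here and neither kappa nor any of its descendants is conditioned on, so the collider stays closed — the path is blocked at kappa.
Every path is blocked, so eta and delta are d-separated given {tau}.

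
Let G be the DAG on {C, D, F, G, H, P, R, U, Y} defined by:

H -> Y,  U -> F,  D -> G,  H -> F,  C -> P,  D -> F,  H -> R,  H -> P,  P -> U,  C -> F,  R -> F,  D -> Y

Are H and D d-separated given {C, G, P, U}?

5 paths connect H and D; each must be blocked for d-separation to hold:
Path 1: H → F ← D
  F is a collider here and neither F nor any of its descendants is conditioned on, so the collider stays closed — the path is blocked at F.
Path 2: H → Y ← D
  Y is a collider here and neither Y nor any of its descendants is conditioned on, so the collider stays closed — the path is blocked at Y.
Path 3: H → R → F ← D
  F is a collider here and neither F nor any of its descendants is conditioned on, so the collider stays closed — the path is blocked at F.
Path 4: H → P ← C → F ← D
  C is a fork here and C is conditioned on, so the path is blocked at C.
Path 5: H → P → U → F ← D
  P is a chain here and P is conditioned on, so the path is blocked at P.
Since every path is blocked, d-separation holds.

Yes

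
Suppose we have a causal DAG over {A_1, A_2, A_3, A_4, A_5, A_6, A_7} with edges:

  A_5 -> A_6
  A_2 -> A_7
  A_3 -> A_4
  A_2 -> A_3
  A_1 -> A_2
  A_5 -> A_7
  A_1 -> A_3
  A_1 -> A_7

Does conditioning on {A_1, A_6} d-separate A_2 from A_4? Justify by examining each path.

3 paths connect A_2 and A_4; each must be blocked for d-separation to hold:
Path 1: A_2 → A_3 → A_4
  A_3 is a chain and A_3 is not conditioned on — no node blocks this path, so it is active.
Path 2: A_2 ← A_1 → A_3 → A_4
  A_1 is a fork here and A_1 is conditioned on, so the path is blocked at A_1.
Path 3: A_2 → A_7 ← A_1 → A_3 → A_4
  A_7 is a collider here and neither A_7 nor any of its descendants is conditioned on, so the collider stays closed — the path is blocked at A_7.
Because an active path exists, A_2 and A_4 are not d-separated.

No — A_2 and A_4 are not d-separated given {A_1, A_6}.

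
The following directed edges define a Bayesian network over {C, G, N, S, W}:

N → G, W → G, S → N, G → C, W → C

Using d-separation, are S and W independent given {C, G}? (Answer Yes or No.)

No — S and W are not d-separated given {C, G}.

2 paths connect S and W; each must be blocked for d-separation to hold:
  1. S → N → G → C ← W — N:chain[open]; G:chain[blocks]; C:collider[open] ⇒ blocked
  2. S → N → G ← W — N:chain[open]; G:collider[open] ⇒ active
At least one path is unblocked, so d-separation fails.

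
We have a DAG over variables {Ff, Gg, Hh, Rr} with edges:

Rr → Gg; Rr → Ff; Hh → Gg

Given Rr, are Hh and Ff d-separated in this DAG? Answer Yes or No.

Yes

Only one path connects Hh and Ff:
  1. Hh → Gg ← Rr → Ff — Gg:collider[blocks]; Rr:fork[blocks] ⇒ blocked
Every path is blocked, so Hh and Ff are d-separated given {Rr}.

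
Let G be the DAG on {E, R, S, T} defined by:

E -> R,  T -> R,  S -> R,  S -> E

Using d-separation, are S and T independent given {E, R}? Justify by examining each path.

No — S and T are not d-separated given {E, R}.

There are 2 undirected paths between S and T; checking each against the conditioning set {E, R}:
  1. S → E → R ← T — E:chain[blocks]; R:collider[open] ⇒ blocked
  2. S → R ← T — R:collider[open] ⇒ active
At least one path is unblocked, so d-separation fails.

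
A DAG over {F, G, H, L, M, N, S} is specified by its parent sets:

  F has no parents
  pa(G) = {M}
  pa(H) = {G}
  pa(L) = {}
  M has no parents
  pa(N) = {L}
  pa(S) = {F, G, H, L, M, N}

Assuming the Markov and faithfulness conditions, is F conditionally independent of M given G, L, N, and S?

No

Enumerating the 3 paths from F to M and testing each for blocking by {G, L, N, S}:
Path 1: F → S ← G ← M
  G is a chain here and G is conditioned on, so the path is blocked at G.
Path 2: F → S ← H ← G ← M
  G is a chain here and G is conditioned on, so the path is blocked at G.
Path 3: F → S ← M
  S is a collider and S is conditioned on, which opens it — no node blocks this path, so it is active.
Since the path F → S ← M is active, F and M are not d-separated given {G, L, N, S}.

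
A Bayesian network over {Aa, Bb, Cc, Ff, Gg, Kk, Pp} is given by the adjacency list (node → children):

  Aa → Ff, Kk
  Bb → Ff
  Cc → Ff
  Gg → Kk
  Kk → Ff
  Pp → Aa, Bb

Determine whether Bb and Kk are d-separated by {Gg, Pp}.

Yes — Bb and Kk are d-separated given {Gg, Pp}.

We examine all 4 paths between Bb and Kk:
  1. Bb ← Pp → Aa → Ff ← Kk — Pp:fork[blocks]; Aa:chain[open]; Ff:collider[blocks] ⇒ blocked
  2. Bb ← Pp → Aa → Kk — Pp:fork[blocks]; Aa:chain[open] ⇒ blocked
  3. Bb → Ff ← Kk — Ff:collider[blocks] ⇒ blocked
  4. Bb → Ff ← Aa → Kk — Ff:collider[blocks]; Aa:fork[open] ⇒ blocked
Every path is blocked, so Bb and Kk are d-separated given {Gg, Pp}.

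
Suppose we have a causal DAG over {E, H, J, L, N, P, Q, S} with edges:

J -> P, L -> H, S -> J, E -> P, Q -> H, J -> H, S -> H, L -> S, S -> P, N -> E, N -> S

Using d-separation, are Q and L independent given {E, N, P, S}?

Enumerating the 5 paths from Q to L and testing each for blocking by {E, N, P, S}:
  1. Q → H ← J ← S ← L — H:collider[blocks]; J:chain[open]; S:chain[blocks] ⇒ blocked
  2. Q → H ← J → P ← E ← N → S ← L — H:collider[blocks]; J:fork[open]; P:collider[open]; E:chain[blocks]; N:fork[blocks]; S:collider[open] ⇒ blocked
  3. Q → H ← J → P ← S ← L — H:collider[blocks]; J:fork[open]; P:collider[open]; S:chain[blocks] ⇒ blocked
  4. Q → H ← S ← L — H:collider[blocks]; S:chain[blocks] ⇒ blocked
  5. Q → H ← L — H:collider[blocks] ⇒ blocked
All paths are blocked; Q ⊥ L | {E, N, P, S} holds.

Yes — Q and L are d-separated given {E, N, P, S}.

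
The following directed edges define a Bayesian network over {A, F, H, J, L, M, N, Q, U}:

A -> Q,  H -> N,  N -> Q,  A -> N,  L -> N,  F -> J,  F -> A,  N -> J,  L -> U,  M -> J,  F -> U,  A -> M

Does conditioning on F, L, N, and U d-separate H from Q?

We examine all 6 paths between H and Q:
Path 1: H → N ← A → Q
  N is a collider and N is conditioned on, which opens it; A is a fork and A is not conditioned on — no node blocks this path, so it is active.
Path 2: H → N ← L → U ← F → A → Q
  L is a fork here and L is conditioned on, so the path is blocked at L.
Path 3: H → N ← L → U ← F → J ← M ← A → Q
  L is a fork here and L is conditioned on, so the path is blocked at L.
Path 4: H → N → Q
  N is a chain here and N is conditioned on, so the path is blocked at N.
Path 5: H → N → J ← F → A → Q
  N is a chain here and N is conditioned on, so the path is blocked at N.
Path 6: H → N → J ← M ← A → Q
  N is a chain here and N is conditioned on, so the path is blocked at N.
At least one path is unblocked, so d-separation fails.

No — H and Q are not d-separated given {F, L, N, U}.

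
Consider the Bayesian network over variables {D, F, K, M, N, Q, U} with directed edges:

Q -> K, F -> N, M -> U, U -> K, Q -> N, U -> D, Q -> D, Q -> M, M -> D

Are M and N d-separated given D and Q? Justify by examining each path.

Enumerating the 5 paths from M to N and testing each for blocking by {D, Q}:
Path 1: M → D ← U → K ← Q → N
  K is a collider here and neither K nor any of its descendants is conditioned on, so the collider stays closed — the path is blocked at K.
Path 2: M → D ← Q → N
  Q is a fork here and Q is conditioned on, so the path is blocked at Q.
Path 3: M → U → D ← Q → N
  Q is a fork here and Q is conditioned on, so the path is blocked at Q.
Path 4: M → U → K ← Q → N
  K is a collider here and neither K nor any of its descendants is conditioned on, so the collider stays closed — the path is blocked at K.
Path 5: M ← Q → N
  Q is a fork here and Q is conditioned on, so the path is blocked at Q.
All paths are blocked; M ⊥ N | {D, Q} holds.

Yes — M and N are d-separated given {D, Q}.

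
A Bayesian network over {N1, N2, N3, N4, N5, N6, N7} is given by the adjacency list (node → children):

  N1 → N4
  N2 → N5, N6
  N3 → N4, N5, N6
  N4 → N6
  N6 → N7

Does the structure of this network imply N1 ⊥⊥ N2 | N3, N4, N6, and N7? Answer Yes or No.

Enumerating the 4 paths from N1 to N2 and testing each for blocking by {N3, N4, N6, N7}:
Path 1: N1 → N4 ← N3 → N5 ← N2
  N3 is a fork here and N3 is conditioned on, so the path is blocked at N3.
Path 2: N1 → N4 ← N3 → N6 ← N2
  N3 is a fork here and N3 is conditioned on, so the path is blocked at N3.
Path 3: N1 → N4 → N6 ← N2
  N4 is a chain here and N4 is conditioned on, so the path is blocked at N4.
Path 4: N1 → N4 → N6 ← N3 → N5 ← N2
  N4 is a chain here and N4 is conditioned on, so the path is blocked at N4.
Every path is blocked, so N1 and N2 are d-separated given {N3, N4, N6, N7}.

Yes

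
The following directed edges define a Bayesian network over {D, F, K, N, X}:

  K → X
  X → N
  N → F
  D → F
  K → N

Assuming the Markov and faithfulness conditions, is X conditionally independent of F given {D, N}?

We examine all 2 paths between X and F:
Path 1: X → N → F
  N is a chain here and N is conditioned on, so the path is blocked at N.
Path 2: X ← K → N → F
  N is a chain here and N is conditioned on, so the path is blocked at N.
Every path is blocked, so X and F are d-separated given {D, N}.

Yes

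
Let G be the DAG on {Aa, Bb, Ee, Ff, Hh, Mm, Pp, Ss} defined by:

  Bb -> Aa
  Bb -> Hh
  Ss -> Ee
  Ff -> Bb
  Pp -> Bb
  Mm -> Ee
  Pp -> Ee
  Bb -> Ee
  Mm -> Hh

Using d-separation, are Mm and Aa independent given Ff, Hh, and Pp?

No

We examine all 3 paths between Mm and Aa:
Path 1: Mm → Hh ← Bb → Aa
  Hh is a collider and Hh is conditioned on, which opens it; Bb is a fork and Bb is not conditioned on — no node blocks this path, so it is active.
Path 2: Mm → Ee ← Pp → Bb → Aa
  Ee is a collider here and neither Ee nor any of its descendants is conditioned on, so the collider stays closed — the path is blocked at Ee.
Path 3: Mm → Ee ← Bb → Aa
  Ee is a collider here and neither Ee nor any of its descendants is conditioned on, so the collider stays closed — the path is blocked at Ee.
At least one path is unblocked, so d-separation fails.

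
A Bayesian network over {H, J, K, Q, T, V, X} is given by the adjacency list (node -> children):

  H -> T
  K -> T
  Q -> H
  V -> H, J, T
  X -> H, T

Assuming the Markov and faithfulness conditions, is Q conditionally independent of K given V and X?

Yes

We examine all 3 paths between Q and K:
Path 1: Q → H ← V → T ← K
  H is a collider here and neither H nor any of its descendants is conditioned on, so the collider stays closed — the path is blocked at H.
Path 2: Q → H → T ← K
  T is a collider here and neither T nor any of its descendants is conditioned on, so the collider stays closed — the path is blocked at T.
Path 3: Q → H ← X → T ← K
  H is a collider here and neither H nor any of its descendants is conditioned on, so the collider stays closed — the path is blocked at H.
All paths are blocked; Q ⊥ K | {V, X} holds.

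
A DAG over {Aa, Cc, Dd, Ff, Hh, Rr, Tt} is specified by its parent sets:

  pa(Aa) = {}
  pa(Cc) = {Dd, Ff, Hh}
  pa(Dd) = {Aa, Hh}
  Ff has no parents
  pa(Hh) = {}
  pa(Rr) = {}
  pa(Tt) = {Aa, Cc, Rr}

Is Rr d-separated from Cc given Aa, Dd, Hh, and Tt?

3 paths connect Rr and Cc; each must be blocked for d-separation to hold:
  1. Rr → Tt ← Cc — Tt:collider[open] ⇒ active
  2. Rr → Tt ← Aa → Dd ← Hh → Cc — Tt:collider[open]; Aa:fork[blocks]; Dd:collider[open]; Hh:fork[blocks] ⇒ blocked
  3. Rr → Tt ← Aa → Dd → Cc — Tt:collider[open]; Aa:fork[blocks]; Dd:chain[blocks] ⇒ blocked
Since the path Rr → Tt ← Cc is active, Rr and Cc are not d-separated given {Aa, Dd, Hh, Tt}.

No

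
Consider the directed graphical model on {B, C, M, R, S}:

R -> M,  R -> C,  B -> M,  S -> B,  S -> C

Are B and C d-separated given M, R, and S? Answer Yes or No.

Yes

We examine all 2 paths between B and C:
Path 1: B → M ← R → C
  R is a fork here and R is conditioned on, so the path is blocked at R.
Path 2: B ← S → C
  S is a fork here and S is conditioned on, so the path is blocked at S.
Every path is blocked, so B and C are d-separated given {M, R, S}.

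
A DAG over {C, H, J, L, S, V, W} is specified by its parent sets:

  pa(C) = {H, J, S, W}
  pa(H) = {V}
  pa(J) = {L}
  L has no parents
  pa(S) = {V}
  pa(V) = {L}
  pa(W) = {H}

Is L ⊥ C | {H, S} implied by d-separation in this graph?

4 paths connect L and C; each must be blocked for d-separation to hold:
Path 1: L → V → S → C
  S is a chain here and S is conditioned on, so the path is blocked at S.
Path 2: L → V → H → C
  H is a chain here and H is conditioned on, so the path is blocked at H.
Path 3: L → V → H → W → C
  H is a chain here and H is conditioned on, so the path is blocked at H.
Path 4: L → J → C
  J is a chain and J is not conditioned on — no node blocks this path, so it is active.
Because an active path exists, L and C are not d-separated.

No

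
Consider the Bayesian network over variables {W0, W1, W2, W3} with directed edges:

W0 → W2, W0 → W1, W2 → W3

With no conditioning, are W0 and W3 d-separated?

No

There is one path between W0 and W3:
  1. W0 → W2 → W3 — W2:chain[open] ⇒ active
Because an active path exists, W0 and W3 are not d-separated.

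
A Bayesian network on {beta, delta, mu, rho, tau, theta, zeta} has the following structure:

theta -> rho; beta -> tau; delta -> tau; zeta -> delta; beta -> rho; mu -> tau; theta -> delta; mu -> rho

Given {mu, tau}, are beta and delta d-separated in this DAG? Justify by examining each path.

Enumerating the 4 paths from beta to delta and testing each for blocking by {mu, tau}:
Path 1: beta → rho ← mu → tau ← delta
  rho is a collider here and neither rho nor any of its descendants is conditioned on, so the collider stays closed — the path is blocked at rho.
Path 2: beta → rho ← theta → delta
  rho is a collider here and neither rho nor any of its descendants is conditioned on, so the collider stays closed — the path is blocked at rho.
Path 3: beta → tau ← mu → rho ← theta → delta
  mu is a fork here and mu is conditioned on, so the path is blocked at mu.
Path 4: beta → tau ← delta
  tau is a collider and tau is conditioned on, which opens it — no node blocks this path, so it is active.
Because an active path exists, beta and delta are not d-separated.

No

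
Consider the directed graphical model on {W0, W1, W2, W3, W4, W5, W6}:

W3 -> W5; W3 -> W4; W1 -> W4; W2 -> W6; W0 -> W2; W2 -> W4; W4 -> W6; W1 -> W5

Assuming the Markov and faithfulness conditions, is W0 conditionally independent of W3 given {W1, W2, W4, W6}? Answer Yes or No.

Yes

Enumerating the 4 paths from W0 to W3 and testing each for blocking by {W1, W2, W4, W6}:
Path 1: W0 → W2 → W6 ← W4 ← W1 → W5 ← W3
  W2 is a chain here and W2 is conditioned on, so the path is blocked at W2.
Path 2: W0 → W2 → W6 ← W4 ← W3
  W2 is a chain here and W2 is conditioned on, so the path is blocked at W2.
Path 3: W0 → W2 → W4 ← W1 → W5 ← W3
  W2 is a chain here and W2 is conditioned on, so the path is blocked at W2.
Path 4: W0 → W2 → W4 ← W3
  W2 is a chain here and W2 is conditioned on, so the path is blocked at W2.
Since every path is blocked, d-separation holds.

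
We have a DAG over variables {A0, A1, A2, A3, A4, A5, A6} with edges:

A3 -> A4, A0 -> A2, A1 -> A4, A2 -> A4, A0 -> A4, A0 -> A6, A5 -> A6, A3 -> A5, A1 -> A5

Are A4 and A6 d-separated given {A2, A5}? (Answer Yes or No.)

No

Enumerating the 4 paths from A4 to A6 and testing each for blocking by {A2, A5}:
Path 1: A4 ← A3 → A5 → A6
  A5 is a chain here and A5 is conditioned on, so the path is blocked at A5.
Path 2: A4 ← A0 → A6
  A0 is a fork and A0 is not conditioned on — no node blocks this path, so it is active.
Path 3: A4 ← A2 ← A0 → A6
  A2 is a chain here and A2 is conditioned on, so the path is blocked at A2.
Path 4: A4 ← A1 → A5 → A6
  A5 is a chain here and A5 is conditioned on, so the path is blocked at A5.
At least one path is unblocked, so d-separation fails.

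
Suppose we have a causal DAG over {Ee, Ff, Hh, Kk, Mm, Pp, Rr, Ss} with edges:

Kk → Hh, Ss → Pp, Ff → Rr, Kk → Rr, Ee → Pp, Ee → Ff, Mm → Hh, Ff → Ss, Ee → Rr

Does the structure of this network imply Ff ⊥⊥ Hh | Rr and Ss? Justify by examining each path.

No

There are 3 undirected paths between Ff and Hh; checking each against the conditioning set {Rr, Ss}:
Path 1: Ff ← Ee → Rr ← Kk → Hh
  Ee is a fork and Ee is not conditioned on; Rr is a collider and Rr is conditioned on, which opens it; Kk is a fork and Kk is not conditioned on — no node blocks this path, so it is active.
Path 2: Ff → Ss → Pp ← Ee → Rr ← Kk → Hh
  Ss is a chain here and Ss is conditioned on, so the path is blocked at Ss.
Path 3: Ff → Rr ← Kk → Hh
  Rr is a collider and Rr is conditioned on, which opens it; Kk is a fork and Kk is not conditioned on — no node blocks this path, so it is active.
Since the path Ff ← Ee → Rr ← Kk → Hh is active, Ff and Hh are not d-separated given {Rr, Ss}.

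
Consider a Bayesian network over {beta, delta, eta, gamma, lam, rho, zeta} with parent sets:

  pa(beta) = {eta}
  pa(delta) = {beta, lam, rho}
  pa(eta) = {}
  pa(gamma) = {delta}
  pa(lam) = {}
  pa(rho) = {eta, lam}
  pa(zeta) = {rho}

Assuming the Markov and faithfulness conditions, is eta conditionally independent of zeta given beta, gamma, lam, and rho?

Enumerating the 3 paths from eta to zeta and testing each for blocking by {beta, gamma, lam, rho}:
  1. eta → rho → zeta — rho:chain[blocks] ⇒ blocked
  2. eta → beta → delta ← lam → rho → zeta — beta:chain[blocks]; delta:collider[open]; lam:fork[blocks]; rho:chain[blocks] ⇒ blocked
  3. eta → beta → delta ← rho → zeta — beta:chain[blocks]; delta:collider[open]; rho:fork[blocks] ⇒ blocked
Since every path is blocked, d-separation holds.

Yes — eta and zeta are d-separated given {beta, gamma, lam, rho}.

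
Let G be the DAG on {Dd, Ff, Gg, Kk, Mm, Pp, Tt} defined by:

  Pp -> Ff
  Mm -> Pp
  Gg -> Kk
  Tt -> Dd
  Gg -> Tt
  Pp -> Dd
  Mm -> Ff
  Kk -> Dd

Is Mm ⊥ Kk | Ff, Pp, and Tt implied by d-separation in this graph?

Yes — Mm and Kk are d-separated given {Ff, Pp, Tt}.

4 paths connect Mm and Kk; each must be blocked for d-separation to hold:
Path 1: Mm → Ff ← Pp → Dd ← Tt ← Gg → Kk
  Pp is a fork here and Pp is conditioned on, so the path is blocked at Pp.
Path 2: Mm → Ff ← Pp → Dd ← Kk
  Pp is a fork here and Pp is conditioned on, so the path is blocked at Pp.
Path 3: Mm → Pp → Dd ← Tt ← Gg → Kk
  Pp is a chain here and Pp is conditioned on, so the path is blocked at Pp.
Path 4: Mm → Pp → Dd ← Kk
  Pp is a chain here and Pp is conditioned on, so the path is blocked at Pp.
All paths are blocked; Mm ⊥ Kk | {Ff, Pp, Tt} holds.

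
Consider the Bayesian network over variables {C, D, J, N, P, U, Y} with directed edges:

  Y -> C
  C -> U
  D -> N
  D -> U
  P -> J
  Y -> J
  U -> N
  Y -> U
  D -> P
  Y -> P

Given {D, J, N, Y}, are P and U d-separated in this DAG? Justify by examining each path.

6 paths connect P and U; each must be blocked for d-separation to hold:
  1. P → J ← Y → U — J:collider[open]; Y:fork[blocks] ⇒ blocked
  2. P → J ← Y → C → U — J:collider[open]; Y:fork[blocks]; C:chain[open] ⇒ blocked
  3. P ← Y → U — Y:fork[blocks] ⇒ blocked
  4. P ← Y → C → U — Y:fork[blocks]; C:chain[open] ⇒ blocked
  5. P ← D → U — D:fork[blocks] ⇒ blocked
  6. P ← D → N ← U — D:fork[blocks]; N:collider[open] ⇒ blocked
All paths are blocked; P ⊥ U | {D, J, N, Y} holds.

Yes — P and U are d-separated given {D, J, N, Y}.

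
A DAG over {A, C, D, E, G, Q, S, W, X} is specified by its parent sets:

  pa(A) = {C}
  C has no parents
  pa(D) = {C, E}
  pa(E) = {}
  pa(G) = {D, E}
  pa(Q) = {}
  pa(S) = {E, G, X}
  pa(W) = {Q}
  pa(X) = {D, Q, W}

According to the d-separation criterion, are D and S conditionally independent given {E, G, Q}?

We examine all 5 paths between D and S:
  1. D → G ← E → S — G:collider[open]; E:fork[blocks] ⇒ blocked
  2. D → G → S — G:chain[blocks] ⇒ blocked
  3. D ← E → G → S — E:fork[blocks]; G:chain[blocks] ⇒ blocked
  4. D ← E → S — E:fork[blocks] ⇒ blocked
  5. D → X → S — X:chain[open] ⇒ active
Because an active path exists, D and S are not d-separated.

No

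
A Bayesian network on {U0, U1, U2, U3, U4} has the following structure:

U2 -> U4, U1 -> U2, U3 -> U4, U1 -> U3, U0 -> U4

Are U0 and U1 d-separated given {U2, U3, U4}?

Yes — U0 and U1 are d-separated given {U2, U3, U4}.

Enumerating the 2 paths from U0 to U1 and testing each for blocking by {U2, U3, U4}:
Path 1: U0 → U4 ← U3 ← U1
  U3 is a chain here and U3 is conditioned on, so the path is blocked at U3.
Path 2: U0 → U4 ← U2 ← U1
  U2 is a chain here and U2 is conditioned on, so the path is blocked at U2.
Every path is blocked, so U0 and U1 are d-separated given {U2, U3, U4}.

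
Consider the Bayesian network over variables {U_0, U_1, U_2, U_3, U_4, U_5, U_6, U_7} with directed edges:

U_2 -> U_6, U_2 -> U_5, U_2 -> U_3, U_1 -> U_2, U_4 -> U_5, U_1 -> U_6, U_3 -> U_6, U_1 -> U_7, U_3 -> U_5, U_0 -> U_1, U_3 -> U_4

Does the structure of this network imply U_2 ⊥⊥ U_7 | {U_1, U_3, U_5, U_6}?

Yes

Enumerating the 5 paths from U_2 to U_7 and testing each for blocking by {U_1, U_3, U_5, U_6}:
  1. U_2 ← U_1 → U_7 — U_1:fork[blocks] ⇒ blocked
  2. U_2 → U_3 → U_6 ← U_1 → U_7 — U_3:chain[blocks]; U_6:collider[open]; U_1:fork[blocks] ⇒ blocked
  3. U_2 → U_5 ← U_3 → U_6 ← U_1 → U_7 — U_5:collider[open]; U_3:fork[blocks]; U_6:collider[open]; U_1:fork[blocks] ⇒ blocked
  4. U_2 → U_5 ← U_4 ← U_3 → U_6 ← U_1 → U_7 — U_5:collider[open]; U_4:chain[open]; U_3:fork[blocks]; U_6:collider[open]; U_1:fork[blocks] ⇒ blocked
  5. U_2 → U_6 ← U_1 → U_7 — U_6:collider[open]; U_1:fork[blocks] ⇒ blocked
Every path is blocked, so U_2 and U_7 are d-separated given {U_1, U_3, U_5, U_6}.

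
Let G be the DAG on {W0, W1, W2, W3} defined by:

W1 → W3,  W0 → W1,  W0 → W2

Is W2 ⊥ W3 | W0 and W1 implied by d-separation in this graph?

Yes

There is one path between W2 and W3:
Path 1: W2 ← W0 → W1 → W3
  W0 is a fork here and W0 is conditioned on, so the path is blocked at W0.
Since every path is blocked, d-separation holds.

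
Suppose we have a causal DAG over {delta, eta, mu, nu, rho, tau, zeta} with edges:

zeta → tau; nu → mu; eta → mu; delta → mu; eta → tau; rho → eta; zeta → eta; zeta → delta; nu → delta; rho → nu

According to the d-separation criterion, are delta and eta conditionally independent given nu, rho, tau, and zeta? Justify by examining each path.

Yes

Enumerating the 6 paths from delta to eta and testing each for blocking by {nu, rho, tau, zeta}:
Path 1: delta ← zeta → tau ← eta
  zeta is a fork here and zeta is conditioned on, so the path is blocked at zeta.
Path 2: delta ← zeta → eta
  zeta is a fork here and zeta is conditioned on, so the path is blocked at zeta.
Path 3: delta ← nu → mu ← eta
  nu is a fork here and nu is conditioned on, so the path is blocked at nu.
Path 4: delta ← nu ← rho → eta
  nu is a chain here and nu is conditioned on, so the path is blocked at nu.
Path 5: delta → mu ← nu ← rho → eta
  mu is a collider here and neither mu nor any of its descendants is conditioned on, so the collider stays closed — the path is blocked at mu.
Path 6: delta → mu ← eta
  mu is a collider here and neither mu nor any of its descendants is conditioned on, so the collider stays closed — the path is blocked at mu.
All paths are blocked; delta ⊥ eta | {nu, rho, tau, zeta} holds.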